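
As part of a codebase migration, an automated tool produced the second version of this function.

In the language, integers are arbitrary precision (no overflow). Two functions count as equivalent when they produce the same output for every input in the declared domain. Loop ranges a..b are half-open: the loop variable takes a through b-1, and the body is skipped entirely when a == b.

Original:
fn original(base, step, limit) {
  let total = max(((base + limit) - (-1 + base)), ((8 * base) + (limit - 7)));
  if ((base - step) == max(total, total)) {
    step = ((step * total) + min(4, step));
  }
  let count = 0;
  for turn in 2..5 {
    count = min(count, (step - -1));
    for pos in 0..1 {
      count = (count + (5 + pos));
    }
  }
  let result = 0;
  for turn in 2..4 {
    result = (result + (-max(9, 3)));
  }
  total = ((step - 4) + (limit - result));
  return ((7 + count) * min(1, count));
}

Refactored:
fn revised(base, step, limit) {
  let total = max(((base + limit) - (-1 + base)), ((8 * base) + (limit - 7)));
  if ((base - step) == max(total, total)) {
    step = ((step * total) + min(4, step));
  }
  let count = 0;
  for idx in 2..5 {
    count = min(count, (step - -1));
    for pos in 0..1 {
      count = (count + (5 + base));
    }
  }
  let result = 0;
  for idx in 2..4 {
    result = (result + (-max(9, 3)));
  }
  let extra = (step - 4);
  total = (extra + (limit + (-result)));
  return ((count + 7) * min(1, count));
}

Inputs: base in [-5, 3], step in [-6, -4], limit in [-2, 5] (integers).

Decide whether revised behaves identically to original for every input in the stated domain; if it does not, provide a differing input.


Try base=-5, step=-6, limit=-2.
original: total becomes -1; next ((base - step) == max(total, total)) evaluates to false; next count becomes 0; next at turn=2:; next count becomes -5; next at pos=0:; next count becomes 0; next at turn=3:; next count becomes -5; next at pos=0:; next count becomes 0; next at turn=4:; next count becomes -5; next at pos=0:; next count becomes 0; next result becomes 0; next at turn=2:; next result becomes -9; next at turn=3:; next result becomes -18; next total becomes 6; next final value 0
revised: total becomes -1; next ((base - step) == max(total, total)) evaluates to false; next count becomes 0; next at idx=2:; next count becomes -5; next at pos=0:; next count becomes -5; next at idx=3:; next count becomes -5; next at pos=0:; next count becomes -5; next at idx=4:; next count becomes -5; next at pos=0:; next count becomes -5; next result becomes 0; next at idx=2:; next result becomes -9; next at idx=3:; next result becomes -18; next extra becomes -10; next total becomes 6; next final value -10
0 and -10 differ, so these are not the same function on this domain.
verdict: not equivalent; witness: base=-5, step=-6, limit=-2


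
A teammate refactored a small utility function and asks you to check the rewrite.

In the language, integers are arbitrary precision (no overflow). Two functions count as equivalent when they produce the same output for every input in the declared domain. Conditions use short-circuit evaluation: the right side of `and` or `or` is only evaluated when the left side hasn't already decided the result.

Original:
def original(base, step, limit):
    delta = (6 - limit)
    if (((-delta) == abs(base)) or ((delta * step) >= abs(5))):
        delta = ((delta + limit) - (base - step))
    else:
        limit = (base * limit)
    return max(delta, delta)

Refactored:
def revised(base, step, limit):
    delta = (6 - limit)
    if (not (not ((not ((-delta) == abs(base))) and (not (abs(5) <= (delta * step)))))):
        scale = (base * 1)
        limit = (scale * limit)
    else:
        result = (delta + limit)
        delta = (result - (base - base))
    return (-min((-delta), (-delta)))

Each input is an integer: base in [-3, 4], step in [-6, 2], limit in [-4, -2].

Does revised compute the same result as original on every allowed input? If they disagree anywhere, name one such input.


Evaluate both at base=-3, step=1, limit=-4.
original: delta becomes 10; next (((-delta) == abs(base)) or ((delta * step) >= abs(5))) evaluates to true; next delta becomes 10; next final value 10
revised: delta becomes 10; next (not (not ((not ((-delta) == abs(base))) and (not (abs(5) <= (delta * step)))))) evaluates to false; next result becomes 6; next delta becomes 6; next final value 6
10 != 6, so the rewrite changes behavior.
verdict: not equivalent; witness: base=-3, step=1, limit=-4


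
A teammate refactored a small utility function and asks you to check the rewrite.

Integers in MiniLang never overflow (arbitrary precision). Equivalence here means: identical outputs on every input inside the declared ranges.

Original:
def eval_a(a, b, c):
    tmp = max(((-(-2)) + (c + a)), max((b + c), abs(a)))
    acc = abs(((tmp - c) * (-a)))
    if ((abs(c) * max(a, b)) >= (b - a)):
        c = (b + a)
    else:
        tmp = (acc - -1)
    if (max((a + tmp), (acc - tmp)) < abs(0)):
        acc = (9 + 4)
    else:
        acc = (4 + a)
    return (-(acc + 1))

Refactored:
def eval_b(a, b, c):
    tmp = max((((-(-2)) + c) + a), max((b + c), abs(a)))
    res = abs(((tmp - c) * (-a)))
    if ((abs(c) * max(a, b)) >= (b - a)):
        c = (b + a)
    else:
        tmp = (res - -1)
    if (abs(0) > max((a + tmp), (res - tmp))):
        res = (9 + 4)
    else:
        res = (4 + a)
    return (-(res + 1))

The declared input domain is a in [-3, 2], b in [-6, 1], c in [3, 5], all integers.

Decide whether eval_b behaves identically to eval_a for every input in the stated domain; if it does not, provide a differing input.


Side by side, the visible changes include: comparison usage differs, local variable names differ.
As a probe, take a=2, b=-5, c=4: eval_a runs tmp = 8; acc = 8; ((abs(c) * max(a, b)) >= (b - a)) -> true; c = -3; (max((a + tmp), (acc - tmp)) < abs(0)) -> false; acc = 6; return -7; eval_b runs tmp = 8; res = 8; ((abs(c) * max(a, b)) >= (b - a)) -> true; c = -3; (abs(0) > max((a + tmp), (res - tmp))) -> false; res = 6; return -7; both end at -7.
Across all 144 domain points the two functions coincide.
verdict: equivalent


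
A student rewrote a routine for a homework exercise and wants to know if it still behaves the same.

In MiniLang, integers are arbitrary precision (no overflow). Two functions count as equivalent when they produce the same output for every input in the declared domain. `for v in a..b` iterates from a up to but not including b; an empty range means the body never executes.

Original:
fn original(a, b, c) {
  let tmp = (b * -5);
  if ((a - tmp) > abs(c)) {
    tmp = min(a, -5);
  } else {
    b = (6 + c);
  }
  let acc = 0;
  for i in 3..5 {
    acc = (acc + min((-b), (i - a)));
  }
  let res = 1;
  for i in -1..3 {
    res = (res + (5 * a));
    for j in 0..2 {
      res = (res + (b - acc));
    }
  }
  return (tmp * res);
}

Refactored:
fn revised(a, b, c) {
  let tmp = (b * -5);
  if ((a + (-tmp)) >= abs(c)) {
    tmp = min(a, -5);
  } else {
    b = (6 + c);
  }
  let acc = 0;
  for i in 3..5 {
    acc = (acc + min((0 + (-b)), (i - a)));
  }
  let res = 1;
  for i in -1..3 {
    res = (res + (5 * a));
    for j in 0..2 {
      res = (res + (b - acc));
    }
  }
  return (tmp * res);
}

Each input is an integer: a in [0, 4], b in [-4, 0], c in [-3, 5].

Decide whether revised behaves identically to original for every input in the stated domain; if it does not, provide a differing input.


Not equivalent: a=0, b=0, c=0 separates them (0 vs -5).
original: tmp := 0 | ((a - tmp) > abs(c)): false | b := 6 | acc := 0 | iter i=3: | acc := -6 | iter i=4: | acc := -12 | res := 1 | iter i=-1: | res := 1 | iter j=0: | res := 19 | iter j=1: | res := 37 | iter i=0: | res := 37 | iter j=0: | res := 55 | iter j=1: | res := 73 | iter i=1: | res := 73 | iter j=0: | res := 91 | iter j=1: | res := 109 | iter i=2: | res := 109 | iter j=0: | res := 127 | iter j=1: | res := 145 | result 0
revised: tmp := 0 | ((a + (-tmp)) >= abs(c)): true | tmp := -5 | acc := 0 | iter i=3: | acc := 0 | iter i=4: | acc := 0 | res := 1 | iter i=-1: | res := 1 | iter j=0: | res := 1 | iter j=1: | res := 1 | iter i=0: | res := 1 | iter j=0: | res := 1 | iter j=1: | res := 1 | iter i=1: | res := 1 | iter j=0: | res := 1 | iter j=1: | res := 1 | iter i=2: | res := 1 | iter j=0: | res := 1 | iter j=1: | res := 1 | result -5
verdict: not equivalent; witness: a=0, b=0, c=0


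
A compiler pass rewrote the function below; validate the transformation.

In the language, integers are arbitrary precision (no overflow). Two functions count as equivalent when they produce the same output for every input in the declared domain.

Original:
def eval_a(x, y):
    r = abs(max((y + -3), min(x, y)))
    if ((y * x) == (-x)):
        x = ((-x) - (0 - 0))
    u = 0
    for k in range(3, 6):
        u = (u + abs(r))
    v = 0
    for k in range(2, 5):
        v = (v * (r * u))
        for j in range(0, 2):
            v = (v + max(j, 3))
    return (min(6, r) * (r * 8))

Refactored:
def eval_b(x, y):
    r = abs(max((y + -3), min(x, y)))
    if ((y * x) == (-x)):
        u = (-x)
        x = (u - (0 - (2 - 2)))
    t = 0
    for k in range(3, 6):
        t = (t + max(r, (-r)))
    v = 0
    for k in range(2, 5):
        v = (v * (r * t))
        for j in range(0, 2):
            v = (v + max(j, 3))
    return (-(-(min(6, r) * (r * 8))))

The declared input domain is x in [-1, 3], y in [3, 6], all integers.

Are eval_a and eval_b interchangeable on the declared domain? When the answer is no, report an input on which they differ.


Although statement counts differ, min/max/abs usage differs, arithmetic usage differs, local variable names differ, constant usage differs, 20/20 inputs agree.
verdict: equivalent


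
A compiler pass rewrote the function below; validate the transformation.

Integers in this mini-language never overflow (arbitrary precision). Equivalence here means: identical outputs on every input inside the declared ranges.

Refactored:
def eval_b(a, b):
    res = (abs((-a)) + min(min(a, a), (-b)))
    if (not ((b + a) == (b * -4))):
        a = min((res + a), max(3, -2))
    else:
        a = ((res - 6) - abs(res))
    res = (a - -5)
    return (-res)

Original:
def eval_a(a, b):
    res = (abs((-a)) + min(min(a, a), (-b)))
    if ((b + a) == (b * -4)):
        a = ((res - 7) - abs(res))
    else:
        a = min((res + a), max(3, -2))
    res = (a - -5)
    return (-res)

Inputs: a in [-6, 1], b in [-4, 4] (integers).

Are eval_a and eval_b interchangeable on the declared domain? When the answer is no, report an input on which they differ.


There is a counterexample at a=-5, b=1: 2 on one side, 1 on the other.
eval_a: res = 0; ((b + a) == (b * -4)) -> true; a = -7; res = -2; return 2
eval_b: res = 0; (not ((b + a) == (b * -4))) -> false; a = -6; res = -1; return 1
verdict: not equivalent; witness: a=-5, b=1


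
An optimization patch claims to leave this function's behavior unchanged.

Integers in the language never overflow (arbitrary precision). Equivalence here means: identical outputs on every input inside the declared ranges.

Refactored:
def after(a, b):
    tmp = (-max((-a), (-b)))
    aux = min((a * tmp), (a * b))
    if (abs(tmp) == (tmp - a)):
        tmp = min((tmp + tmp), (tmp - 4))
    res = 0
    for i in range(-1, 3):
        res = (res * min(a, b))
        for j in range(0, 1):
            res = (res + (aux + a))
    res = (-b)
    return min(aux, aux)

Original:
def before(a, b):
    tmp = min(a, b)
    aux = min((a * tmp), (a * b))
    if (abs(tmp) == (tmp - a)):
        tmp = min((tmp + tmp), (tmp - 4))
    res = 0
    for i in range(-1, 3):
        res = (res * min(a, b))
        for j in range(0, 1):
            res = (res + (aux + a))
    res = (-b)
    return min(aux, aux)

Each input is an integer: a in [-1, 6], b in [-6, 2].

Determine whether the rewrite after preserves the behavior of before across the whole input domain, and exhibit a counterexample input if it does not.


Differences: min/max/abs usage differs — yet all 72 inputs agree.
verdict: equivalent


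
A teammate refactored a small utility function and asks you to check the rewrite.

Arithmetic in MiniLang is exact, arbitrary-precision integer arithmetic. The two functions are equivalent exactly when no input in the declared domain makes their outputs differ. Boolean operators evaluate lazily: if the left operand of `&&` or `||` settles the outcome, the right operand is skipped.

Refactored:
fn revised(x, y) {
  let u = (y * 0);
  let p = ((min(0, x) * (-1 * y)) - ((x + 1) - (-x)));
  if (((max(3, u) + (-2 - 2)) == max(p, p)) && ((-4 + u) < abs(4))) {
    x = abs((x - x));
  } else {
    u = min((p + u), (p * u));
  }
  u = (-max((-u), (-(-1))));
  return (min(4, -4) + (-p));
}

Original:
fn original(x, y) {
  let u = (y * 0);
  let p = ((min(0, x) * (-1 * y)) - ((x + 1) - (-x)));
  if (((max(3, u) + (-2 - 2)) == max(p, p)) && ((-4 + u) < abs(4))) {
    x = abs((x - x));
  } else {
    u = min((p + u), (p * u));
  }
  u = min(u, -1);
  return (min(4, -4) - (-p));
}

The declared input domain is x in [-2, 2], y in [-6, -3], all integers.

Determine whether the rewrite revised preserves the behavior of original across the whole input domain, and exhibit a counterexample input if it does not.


Evaluate both at x=-2, y=-6.
original: u=0, then p=-9, then (((max(3, u) + (-2 - 2)) == max(p, p)) && ((-4 + u) < abs(4))) is false, then u=-9, then u=-9, then returns -13
revised: u=0, then p=-9, then (((max(3, u) + (-2 - 2)) == max(p, p)) && ((-4 + u) < abs(4))) is false, then u=-9, then u=-9, then returns 5
-13 and 5 differ, so these are not the same function on this domain.
verdict: not equivalent; witness: x=-2, y=-6


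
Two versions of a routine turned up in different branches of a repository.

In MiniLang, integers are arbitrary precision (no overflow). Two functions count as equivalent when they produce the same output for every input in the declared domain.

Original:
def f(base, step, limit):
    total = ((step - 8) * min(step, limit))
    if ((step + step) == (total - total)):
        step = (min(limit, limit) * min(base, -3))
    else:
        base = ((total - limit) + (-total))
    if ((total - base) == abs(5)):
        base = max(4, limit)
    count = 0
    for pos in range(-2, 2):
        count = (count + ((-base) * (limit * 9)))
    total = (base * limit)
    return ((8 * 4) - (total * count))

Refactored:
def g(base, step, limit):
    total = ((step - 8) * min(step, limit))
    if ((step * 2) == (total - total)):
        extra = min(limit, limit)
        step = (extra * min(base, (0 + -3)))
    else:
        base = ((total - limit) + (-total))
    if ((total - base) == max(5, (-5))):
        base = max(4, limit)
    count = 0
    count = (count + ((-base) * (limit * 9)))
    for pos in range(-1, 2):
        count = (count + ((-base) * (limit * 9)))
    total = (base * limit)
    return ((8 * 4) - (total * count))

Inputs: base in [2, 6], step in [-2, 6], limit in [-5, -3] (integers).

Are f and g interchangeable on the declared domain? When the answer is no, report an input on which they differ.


Differences: arithmetic usage differs; also loop structure differs; also min/max/abs usage differs; also local variable names differ; also statement counts differ; also constant usage differs — yet all 135 inputs agree.
verdict: equivalent


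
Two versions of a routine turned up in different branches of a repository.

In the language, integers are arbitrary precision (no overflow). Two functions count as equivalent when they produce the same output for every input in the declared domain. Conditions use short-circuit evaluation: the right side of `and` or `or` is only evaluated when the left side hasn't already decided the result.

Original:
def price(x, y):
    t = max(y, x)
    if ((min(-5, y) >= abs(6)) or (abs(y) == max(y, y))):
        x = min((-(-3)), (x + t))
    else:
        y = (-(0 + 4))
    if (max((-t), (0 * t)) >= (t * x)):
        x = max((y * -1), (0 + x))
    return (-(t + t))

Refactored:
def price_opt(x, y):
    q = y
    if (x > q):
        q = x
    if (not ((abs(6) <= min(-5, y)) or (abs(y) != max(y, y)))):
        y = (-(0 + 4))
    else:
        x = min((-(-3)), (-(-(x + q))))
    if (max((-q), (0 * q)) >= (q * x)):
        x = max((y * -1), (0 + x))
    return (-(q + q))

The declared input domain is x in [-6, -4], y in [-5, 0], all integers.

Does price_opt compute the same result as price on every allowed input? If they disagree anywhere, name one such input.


Although `(abs(y) == max(y, y))` became `(abs(y) != max(y, y))`, no input in the stated domain can expose it; all 18 inputs agree.
verdict: equivalent


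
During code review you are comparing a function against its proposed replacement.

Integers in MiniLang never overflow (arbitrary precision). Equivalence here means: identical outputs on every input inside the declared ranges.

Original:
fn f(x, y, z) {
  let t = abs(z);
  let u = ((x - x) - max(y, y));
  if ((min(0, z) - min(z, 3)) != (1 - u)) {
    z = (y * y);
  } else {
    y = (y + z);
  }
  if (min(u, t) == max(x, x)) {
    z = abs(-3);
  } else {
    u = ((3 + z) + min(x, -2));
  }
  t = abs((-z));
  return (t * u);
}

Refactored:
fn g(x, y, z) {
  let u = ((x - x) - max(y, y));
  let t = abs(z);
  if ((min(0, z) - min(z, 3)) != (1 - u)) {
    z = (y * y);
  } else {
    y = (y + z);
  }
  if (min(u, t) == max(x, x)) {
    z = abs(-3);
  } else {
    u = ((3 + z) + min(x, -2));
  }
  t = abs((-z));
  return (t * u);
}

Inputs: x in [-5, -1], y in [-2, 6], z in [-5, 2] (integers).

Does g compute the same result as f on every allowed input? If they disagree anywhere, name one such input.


Equivalent — the differences include same computation, different form, yet no declared input distinguishes the two.
As a probe, take x=-3, y=-2, z=-3: f runs t becomes 3; next u becomes 2; next ((min(0, z) - min(z, 3)) != (1 - u)) evaluates to true; next z becomes 4; next (min(u, t) == max(x, x)) evaluates to false; next u becomes 4; next t becomes 4; next final value 16; g runs u becomes 2; next t becomes 3; next ((min(0, z) - min(z, 3)) != (1 - u)) evaluates to true; next z becomes 4; next (min(u, t) == max(x, x)) evaluates to false; next u becomes 4; next t becomes 4; next final value 16; both end at 16.
Every one of the 360 inputs gives matching results.
verdict: equivalent


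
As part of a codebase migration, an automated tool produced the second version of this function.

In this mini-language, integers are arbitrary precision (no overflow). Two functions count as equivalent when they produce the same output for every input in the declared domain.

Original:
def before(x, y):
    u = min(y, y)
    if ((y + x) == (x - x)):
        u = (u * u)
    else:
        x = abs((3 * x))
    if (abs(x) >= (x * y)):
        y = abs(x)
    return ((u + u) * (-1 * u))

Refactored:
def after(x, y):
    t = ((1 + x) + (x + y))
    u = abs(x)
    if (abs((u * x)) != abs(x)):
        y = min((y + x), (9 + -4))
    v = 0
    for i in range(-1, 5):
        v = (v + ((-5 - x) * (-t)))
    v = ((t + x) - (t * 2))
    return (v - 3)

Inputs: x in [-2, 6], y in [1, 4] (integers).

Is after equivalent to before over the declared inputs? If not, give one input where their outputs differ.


Try x=-2, y=1.
before: u becomes 1; next ((y + x) == (x - x)) evaluates to false; next x becomes 6; next (abs(x) >= (x * y)) evaluates to true; next y becomes 6; next final value -2
after: t becomes -2; next u becomes 2; next (abs((u * x)) != abs(x)) evaluates to true; next y becomes -1; next v becomes 0; next at i=-1:; next v becomes -6; next at i=0:; next v becomes -12; next at i=1:; next v becomes -18; next at i=2:; next v becomes -24; next at i=3:; next v becomes -30; next at i=4:; next v becomes -36; next v becomes 0; next final value -3
-2 against -3: the behavior changed.
verdict: not equivalent; witness: x=-2, y=1


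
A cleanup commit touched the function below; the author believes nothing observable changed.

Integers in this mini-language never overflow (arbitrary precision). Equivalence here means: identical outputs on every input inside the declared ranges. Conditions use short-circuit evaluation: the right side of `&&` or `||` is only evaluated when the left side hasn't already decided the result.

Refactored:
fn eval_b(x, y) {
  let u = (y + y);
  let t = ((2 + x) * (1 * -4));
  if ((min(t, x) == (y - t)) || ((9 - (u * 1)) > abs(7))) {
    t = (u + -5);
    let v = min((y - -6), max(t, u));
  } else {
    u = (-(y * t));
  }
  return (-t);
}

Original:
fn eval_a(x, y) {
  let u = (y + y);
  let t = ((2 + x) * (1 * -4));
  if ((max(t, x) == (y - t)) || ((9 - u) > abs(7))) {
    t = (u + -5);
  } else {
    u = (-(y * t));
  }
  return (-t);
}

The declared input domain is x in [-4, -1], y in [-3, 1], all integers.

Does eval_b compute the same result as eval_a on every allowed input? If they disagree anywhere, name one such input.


x=-3, y=1 yields -4 from eval_a but 3 from eval_b.
verdict: not equivalent; witness: x=-3, y=1


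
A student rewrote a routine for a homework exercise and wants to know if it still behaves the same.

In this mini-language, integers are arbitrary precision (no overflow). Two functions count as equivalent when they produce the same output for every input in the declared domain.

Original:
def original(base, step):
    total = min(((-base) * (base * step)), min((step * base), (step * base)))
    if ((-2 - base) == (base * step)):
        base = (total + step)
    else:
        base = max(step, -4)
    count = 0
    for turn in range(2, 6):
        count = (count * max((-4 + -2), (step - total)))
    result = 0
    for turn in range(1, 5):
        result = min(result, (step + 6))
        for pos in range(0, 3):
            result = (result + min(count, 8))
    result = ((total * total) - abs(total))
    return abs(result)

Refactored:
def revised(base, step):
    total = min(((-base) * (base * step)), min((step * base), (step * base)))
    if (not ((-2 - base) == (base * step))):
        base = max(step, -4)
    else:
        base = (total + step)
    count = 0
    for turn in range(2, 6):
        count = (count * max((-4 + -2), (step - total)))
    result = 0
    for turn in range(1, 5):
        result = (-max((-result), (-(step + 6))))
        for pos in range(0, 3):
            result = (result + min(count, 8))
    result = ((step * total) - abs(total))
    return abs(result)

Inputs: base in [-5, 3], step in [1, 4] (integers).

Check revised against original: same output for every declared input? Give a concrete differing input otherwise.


Take base=-5, step=1.
original: total=-25, then ((-2 - base) == (base * step)) is false, then base=1, then count=0, then (turn=2), then count=0, then (turn=3), then count=0, then (turn=4), then count=0, then (turn=5), then count=0, then result=0, then (turn=1), then result=0, then (pos=0), then result=0, then (pos=1), then result=0, then (pos=2), then result=0, then (turn=2), then result=0, then (pos=0), then result=0, then (pos=1), then result=0, then (pos=2), then result=0, then (turn=3), then result=0, then (pos=0), then result=0, then (pos=1), then result=0, then (pos=2), then result=0, then (turn=4), then result=0, then (pos=0), then result=0, then (pos=1), then result=0, then (pos=2), then result=0, then result=600, then returns 600
revised: total=-25, then (not ((-2 - base) == (base * step))) is true, then base=1, then count=0, then (turn=2), then count=0, then (turn=3), then count=0, then (turn=4), then count=0, then (turn=5), then count=0, then result=0, then (turn=1), then result=0, then (pos=0), then result=0, then (pos=1), then result=0, then (pos=2), then result=0, then (turn=2), then result=0, then (pos=0), then result=0, then (pos=1), then result=0, then (pos=2), then result=0, then (turn=3), then result=0, then (pos=0), then result=0, then (pos=1), then result=0, then (pos=2), then result=0, then (turn=4), then result=0, then (pos=0), then result=0, then (pos=1), then result=0, then (pos=2), then result=0, then result=-50, then returns 50
600 vs 50 — the two versions disagree here.
verdict: not equivalent; witness: base=-5, step=1


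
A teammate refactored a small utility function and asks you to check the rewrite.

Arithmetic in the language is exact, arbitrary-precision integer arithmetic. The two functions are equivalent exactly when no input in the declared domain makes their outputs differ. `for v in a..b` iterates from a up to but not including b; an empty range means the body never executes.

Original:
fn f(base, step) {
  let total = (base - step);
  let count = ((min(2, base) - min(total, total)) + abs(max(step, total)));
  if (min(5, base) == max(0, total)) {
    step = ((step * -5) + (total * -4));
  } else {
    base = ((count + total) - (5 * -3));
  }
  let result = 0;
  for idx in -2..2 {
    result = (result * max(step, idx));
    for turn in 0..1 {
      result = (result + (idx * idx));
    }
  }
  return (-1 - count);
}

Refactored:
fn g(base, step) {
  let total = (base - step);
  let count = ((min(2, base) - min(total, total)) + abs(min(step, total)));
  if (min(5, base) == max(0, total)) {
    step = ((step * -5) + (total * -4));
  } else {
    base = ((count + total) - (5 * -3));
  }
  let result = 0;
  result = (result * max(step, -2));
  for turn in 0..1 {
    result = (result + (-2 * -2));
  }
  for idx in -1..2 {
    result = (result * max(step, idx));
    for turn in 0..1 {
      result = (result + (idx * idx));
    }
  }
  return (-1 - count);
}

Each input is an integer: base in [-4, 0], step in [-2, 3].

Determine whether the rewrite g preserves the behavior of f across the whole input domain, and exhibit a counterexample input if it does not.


Not equivalent: base=-4, step=-1 separates them (-1 vs -3).
f: total = -3; count = 0; (min(5, base) == max(0, total)) -> false; base = 12; result = 0; [idx=-2]; result = 0; [turn=0]; result = 4; [idx=-1]; result = -4; [turn=0]; result = -3; [idx=0]; result = 0; [turn=0]; result = 0; [idx=1]; result = 0; [turn=0]; result = 1; return -1
g: total = -3; count = 2; (min(5, base) == max(0, total)) -> false; base = 14; result = 0; result = 0; [turn=0]; result = 4; [idx=-1]; result = -4; [turn=0]; result = -3; [idx=0]; result = 0; [turn=0]; result = 0; [idx=1]; result = 0; [turn=0]; result = 1; return -3
verdict: not equivalent; witness: base=-4, step=-1


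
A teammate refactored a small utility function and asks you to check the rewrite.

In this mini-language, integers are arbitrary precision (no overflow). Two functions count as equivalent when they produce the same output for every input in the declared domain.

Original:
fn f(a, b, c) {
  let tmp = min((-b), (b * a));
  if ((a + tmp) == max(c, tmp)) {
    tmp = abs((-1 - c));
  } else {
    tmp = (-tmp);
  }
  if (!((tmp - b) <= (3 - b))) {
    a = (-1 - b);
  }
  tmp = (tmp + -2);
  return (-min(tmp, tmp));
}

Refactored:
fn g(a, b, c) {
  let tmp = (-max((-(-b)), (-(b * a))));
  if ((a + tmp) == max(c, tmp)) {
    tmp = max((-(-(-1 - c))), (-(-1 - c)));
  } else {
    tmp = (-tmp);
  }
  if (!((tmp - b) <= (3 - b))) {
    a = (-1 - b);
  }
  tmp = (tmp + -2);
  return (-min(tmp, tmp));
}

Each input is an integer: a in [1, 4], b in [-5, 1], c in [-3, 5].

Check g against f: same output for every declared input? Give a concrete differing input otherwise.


Comparing the listings, the differences include: arithmetic usage differs, plus constant usage differs, plus min/max/abs usage differs.
As a probe, take a=3, b=-2, c=-2: f runs tmp=-6, then ((a + tmp) == max(c, tmp)) is false, then tmp=6, then (!((tmp - b) <= (3 - b))) is true, then a=1, then tmp=4, then returns -4; g runs tmp=-6, then ((a + tmp) == max(c, tmp)) is false, then tmp=6, then (!((tmp - b) <= (3 - b))) is true, then a=1, then tmp=4, then returns -4; both end at -4.
Every one of the 252 inputs gives matching results.
verdict: equivalent


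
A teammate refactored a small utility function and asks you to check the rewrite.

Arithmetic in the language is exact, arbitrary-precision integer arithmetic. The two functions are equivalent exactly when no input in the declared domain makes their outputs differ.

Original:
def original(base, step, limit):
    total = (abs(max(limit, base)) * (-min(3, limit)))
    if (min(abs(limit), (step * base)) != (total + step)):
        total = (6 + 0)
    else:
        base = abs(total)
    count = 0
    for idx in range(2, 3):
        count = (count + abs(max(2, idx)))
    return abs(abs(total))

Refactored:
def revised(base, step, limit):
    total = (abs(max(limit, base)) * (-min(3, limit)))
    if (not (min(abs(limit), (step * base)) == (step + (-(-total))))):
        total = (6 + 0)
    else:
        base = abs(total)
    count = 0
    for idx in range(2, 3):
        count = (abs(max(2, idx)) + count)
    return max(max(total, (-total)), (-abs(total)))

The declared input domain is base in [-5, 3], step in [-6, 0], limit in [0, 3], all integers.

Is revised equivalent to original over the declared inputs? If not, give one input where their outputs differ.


Although min/max/abs usage differs; comparison usage differs; boolean connective usage differs, 252/252 inputs agree.
verdict: equivalent


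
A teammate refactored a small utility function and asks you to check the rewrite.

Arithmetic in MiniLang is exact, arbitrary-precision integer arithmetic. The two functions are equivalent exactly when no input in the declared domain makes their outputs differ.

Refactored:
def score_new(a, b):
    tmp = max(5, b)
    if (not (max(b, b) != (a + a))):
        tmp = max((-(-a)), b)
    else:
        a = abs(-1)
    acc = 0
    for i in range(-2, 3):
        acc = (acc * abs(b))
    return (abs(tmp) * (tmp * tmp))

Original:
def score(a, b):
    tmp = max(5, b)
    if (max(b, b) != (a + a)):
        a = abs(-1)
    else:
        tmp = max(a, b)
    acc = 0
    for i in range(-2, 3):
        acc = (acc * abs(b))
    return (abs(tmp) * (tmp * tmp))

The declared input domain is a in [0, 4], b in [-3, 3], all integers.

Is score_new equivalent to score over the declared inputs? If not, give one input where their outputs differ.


Side by side, the visible changes include: boolean connective usage differs.
As a probe, take a=2, b=-2: score runs tmp becomes 5; next (max(b, b) != (a + a)) evaluates to true; next a becomes 1; next acc becomes 0; next at i=-2:; next acc becomes 0; next at i=-1:; next acc becomes 0; next at i=0:; next acc becomes 0; next at i=1:; next acc becomes 0; next at i=2:; next acc becomes 0; next final value 125; score_new runs tmp becomes 5; next (not (max(b, b) != (a + a))) evaluates to false; next a becomes 1; next acc becomes 0; next at i=-2:; next acc becomes 0; next at i=-1:; next acc becomes 0; next at i=0:; next acc becomes 0; next at i=1:; next acc becomes 0; next at i=2:; next acc becomes 0; next final value 125; both end at 125.
Every one of the 35 inputs gives matching results.
verdict: equivalent


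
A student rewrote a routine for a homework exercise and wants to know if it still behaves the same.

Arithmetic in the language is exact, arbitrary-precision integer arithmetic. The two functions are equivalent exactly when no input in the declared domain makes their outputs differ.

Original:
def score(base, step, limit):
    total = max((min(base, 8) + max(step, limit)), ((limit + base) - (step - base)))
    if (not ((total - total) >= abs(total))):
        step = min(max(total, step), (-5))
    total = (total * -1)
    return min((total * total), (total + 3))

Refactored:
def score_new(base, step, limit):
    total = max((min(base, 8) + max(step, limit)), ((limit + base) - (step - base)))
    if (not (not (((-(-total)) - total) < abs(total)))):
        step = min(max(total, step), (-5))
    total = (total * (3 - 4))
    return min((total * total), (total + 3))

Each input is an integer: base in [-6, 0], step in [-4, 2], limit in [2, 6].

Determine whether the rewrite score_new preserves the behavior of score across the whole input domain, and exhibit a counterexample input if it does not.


Although constant usage differs; arithmetic usage differs; boolean connective usage differs; comparison usage differs, 245/245 inputs agree.
verdict: equivalent


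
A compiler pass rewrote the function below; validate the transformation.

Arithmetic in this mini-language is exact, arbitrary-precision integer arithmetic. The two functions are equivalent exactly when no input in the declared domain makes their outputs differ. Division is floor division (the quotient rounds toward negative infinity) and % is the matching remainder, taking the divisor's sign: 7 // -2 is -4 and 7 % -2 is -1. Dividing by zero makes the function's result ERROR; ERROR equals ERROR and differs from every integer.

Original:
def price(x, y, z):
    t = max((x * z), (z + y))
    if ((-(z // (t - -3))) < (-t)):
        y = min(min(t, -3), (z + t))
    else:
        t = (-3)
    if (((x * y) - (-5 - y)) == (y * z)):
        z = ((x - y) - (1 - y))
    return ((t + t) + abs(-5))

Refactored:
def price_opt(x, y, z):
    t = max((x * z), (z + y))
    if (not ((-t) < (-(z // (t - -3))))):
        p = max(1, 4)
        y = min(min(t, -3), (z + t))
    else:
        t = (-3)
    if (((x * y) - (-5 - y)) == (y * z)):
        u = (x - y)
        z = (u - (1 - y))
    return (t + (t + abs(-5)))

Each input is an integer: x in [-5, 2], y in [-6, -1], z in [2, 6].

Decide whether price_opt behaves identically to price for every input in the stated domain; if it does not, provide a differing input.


Input x=-5, y=-5, z=6: -1 from price versus 7 from price_opt.
verdict: not equivalent; witness: x=-5, y=-5, z=6


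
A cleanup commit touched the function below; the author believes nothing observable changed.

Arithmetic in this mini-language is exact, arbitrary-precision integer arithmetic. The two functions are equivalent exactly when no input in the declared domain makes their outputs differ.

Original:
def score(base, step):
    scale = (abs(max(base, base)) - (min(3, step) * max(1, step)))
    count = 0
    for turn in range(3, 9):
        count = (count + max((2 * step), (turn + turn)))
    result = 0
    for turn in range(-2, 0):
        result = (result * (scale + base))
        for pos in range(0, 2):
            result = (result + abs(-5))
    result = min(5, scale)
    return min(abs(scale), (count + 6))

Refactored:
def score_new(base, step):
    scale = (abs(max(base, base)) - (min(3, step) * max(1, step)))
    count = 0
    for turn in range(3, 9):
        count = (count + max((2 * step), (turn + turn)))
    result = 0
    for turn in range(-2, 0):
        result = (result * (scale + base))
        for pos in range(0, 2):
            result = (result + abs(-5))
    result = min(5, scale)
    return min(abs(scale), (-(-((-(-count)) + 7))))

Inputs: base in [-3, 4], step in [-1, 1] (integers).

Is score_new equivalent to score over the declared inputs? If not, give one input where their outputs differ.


Equivalent. The edit looks behavioral (`6` became `7`), but over these ranges it never changes the outcome.
Every one of the 24 inputs gives matching results.
Tracing base=4, step=-1: score: scale becomes 5; next count becomes 0; next at turn=3:; next count becomes 6; next at turn=4:; next count becomes 14; next at turn=5:; next count becomes 24; next at turn=6:; next count becomes 36; next at turn=7:; next count becomes 50; next at turn=8:; next count becomes 66; next result becomes 0; next at turn=-2:; next result becomes 0; next at pos=0:; next result becomes 5; next at pos=1:; next result becomes 10; next at turn=-1:; next result becomes 90; next at pos=0:; next result becomes 95; next at pos=1:; next result becomes 100; next result becomes 5; next final value 5 | score_new: scale becomes 5; next count becomes 0; next at turn=3:; next count becomes 6; next at turn=4:; next count becomes 14; next at turn=5:; next count becomes 24; next at turn=6:; next count becomes 36; next at turn=7:; next count becomes 50; next at turn=8:; next count becomes 66; next result becomes 0; next at turn=-2:; next result becomes 0; next at pos=0:; next result becomes 5; next at pos=1:; next result becomes 10; next at turn=-1:; next result becomes 90; next at pos=0:; next result becomes 95; next at pos=1:; next result becomes 100; next result becomes 5; next final value 5 — matching result 5.
verdict: equivalent


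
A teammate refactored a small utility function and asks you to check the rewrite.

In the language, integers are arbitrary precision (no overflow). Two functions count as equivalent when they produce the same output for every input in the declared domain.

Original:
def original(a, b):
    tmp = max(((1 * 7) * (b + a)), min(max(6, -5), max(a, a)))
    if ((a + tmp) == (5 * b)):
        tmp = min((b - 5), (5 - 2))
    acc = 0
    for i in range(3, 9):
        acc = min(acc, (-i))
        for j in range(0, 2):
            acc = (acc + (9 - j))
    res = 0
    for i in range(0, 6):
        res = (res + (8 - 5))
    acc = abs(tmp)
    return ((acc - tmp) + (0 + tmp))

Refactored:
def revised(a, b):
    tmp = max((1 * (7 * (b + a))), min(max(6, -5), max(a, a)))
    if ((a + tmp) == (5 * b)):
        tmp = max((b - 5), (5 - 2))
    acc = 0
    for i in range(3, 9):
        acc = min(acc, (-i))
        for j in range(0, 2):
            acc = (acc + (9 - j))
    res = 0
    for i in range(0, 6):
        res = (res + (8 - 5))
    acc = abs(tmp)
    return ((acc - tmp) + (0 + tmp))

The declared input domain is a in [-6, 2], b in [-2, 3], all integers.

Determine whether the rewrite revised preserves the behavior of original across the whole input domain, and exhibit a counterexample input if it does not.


a=-5, b=-2 yields 7 from original but 3 from revised.
verdict: not equivalent; witness: a=-5, b=-2


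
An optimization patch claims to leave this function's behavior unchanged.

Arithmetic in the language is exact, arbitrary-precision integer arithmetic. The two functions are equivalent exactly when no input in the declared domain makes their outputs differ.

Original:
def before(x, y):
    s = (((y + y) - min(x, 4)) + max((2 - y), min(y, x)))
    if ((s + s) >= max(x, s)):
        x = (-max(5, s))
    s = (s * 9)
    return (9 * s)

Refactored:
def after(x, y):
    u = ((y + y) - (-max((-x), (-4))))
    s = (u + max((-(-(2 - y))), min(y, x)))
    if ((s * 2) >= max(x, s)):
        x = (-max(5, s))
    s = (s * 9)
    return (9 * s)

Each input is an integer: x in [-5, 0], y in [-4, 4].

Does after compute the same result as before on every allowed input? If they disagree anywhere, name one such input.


The two are interchangeable: statement counts differ, and arithmetic usage differs, and local variable names differ, and constant usage differs, and min/max/abs usage differs, and every declared input agrees.
One worked example (x=-3, y=1) — before: s becomes 6; next ((s + s) >= max(x, s)) evaluates to true; next x becomes -6; next s becomes 54; next final value 486; after: u becomes 5; next s becomes 6; next ((s * 2) >= max(x, s)) evaluates to true; next x becomes -6; next s becomes 54; next final value 486; agreement on 486.
Across all 54 domain points the two functions coincide.
verdict: equivalent


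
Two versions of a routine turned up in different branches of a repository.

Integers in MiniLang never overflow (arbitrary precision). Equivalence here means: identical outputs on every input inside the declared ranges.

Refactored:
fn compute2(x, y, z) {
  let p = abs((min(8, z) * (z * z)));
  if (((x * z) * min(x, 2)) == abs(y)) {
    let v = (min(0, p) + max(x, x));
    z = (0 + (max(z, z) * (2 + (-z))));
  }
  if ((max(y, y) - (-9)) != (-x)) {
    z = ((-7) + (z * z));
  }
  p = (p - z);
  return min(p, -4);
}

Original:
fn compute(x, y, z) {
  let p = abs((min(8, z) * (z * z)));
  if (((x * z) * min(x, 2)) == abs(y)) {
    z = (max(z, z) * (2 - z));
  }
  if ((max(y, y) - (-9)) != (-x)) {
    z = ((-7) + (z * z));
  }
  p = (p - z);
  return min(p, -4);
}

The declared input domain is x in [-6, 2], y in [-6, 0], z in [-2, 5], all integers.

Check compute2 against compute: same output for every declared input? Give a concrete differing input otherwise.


Reading the diff, among the changes: local variable names differ, plus statement counts differ, plus min/max/abs usage differs, plus constant usage differs, plus arithmetic usage differs.
One worked example (x=2, y=-1, z=5) — compute: p := 125 | (((x * z) * min(x, 2)) == abs(y)): false | ((max(y, y) - (-9)) != (-x)): true | z := 18 | p := 107 | result -4; compute2: p := 125 | (((x * z) * min(x, 2)) == abs(y)): false | ((max(y, y) - (-9)) != (-x)): true | z := 18 | p := 107 | result -4; agreement on -4.
Sweeping the whole domain (504 inputs) finds no disagreement.
verdict: equivalent
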